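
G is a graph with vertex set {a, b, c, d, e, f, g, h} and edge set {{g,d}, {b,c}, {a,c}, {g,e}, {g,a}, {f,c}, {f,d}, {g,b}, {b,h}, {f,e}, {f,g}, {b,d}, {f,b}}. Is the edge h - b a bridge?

Yes

Removing h - b leaves no path between h and b: the component count goes from 1 to 2. So it is a bridge.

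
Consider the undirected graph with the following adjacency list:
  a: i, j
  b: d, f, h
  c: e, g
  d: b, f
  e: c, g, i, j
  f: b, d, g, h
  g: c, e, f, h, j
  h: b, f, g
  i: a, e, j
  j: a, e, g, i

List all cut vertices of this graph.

g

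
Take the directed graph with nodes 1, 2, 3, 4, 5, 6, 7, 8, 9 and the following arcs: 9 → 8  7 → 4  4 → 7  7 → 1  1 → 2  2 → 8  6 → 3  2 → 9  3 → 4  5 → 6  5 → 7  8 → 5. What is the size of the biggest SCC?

9

{1, 2, 3, 4, 5, 6, 7, 8, 9} are all mutually reachable — one SCC of size 9.
The largest has 9 vertices.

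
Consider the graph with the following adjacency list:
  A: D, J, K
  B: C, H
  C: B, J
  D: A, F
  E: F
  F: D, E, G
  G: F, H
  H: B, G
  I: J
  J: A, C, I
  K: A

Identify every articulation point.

Removing A increases the component count from 1 to 2, so A is a cut vertex.
Removing F increases the component count from 1 to 2, so F is a cut vertex.
Removing J increases the component count from 1 to 2, so J is a cut vertex.
By contrast removing K leaves 1 component; it is not a cut vertex. No other vertex is a cut vertex either.

A, F, J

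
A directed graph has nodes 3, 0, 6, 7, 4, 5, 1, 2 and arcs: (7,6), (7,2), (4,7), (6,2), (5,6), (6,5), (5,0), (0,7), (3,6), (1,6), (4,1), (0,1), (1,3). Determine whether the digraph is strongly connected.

There is no directed path from 1 to 4, so the graph is not strongly connected.

No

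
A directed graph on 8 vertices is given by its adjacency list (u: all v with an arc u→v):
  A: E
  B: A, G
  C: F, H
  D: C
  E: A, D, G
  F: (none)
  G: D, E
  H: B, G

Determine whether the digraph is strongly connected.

There is no directed path from F to G, so the graph is not strongly connected.

No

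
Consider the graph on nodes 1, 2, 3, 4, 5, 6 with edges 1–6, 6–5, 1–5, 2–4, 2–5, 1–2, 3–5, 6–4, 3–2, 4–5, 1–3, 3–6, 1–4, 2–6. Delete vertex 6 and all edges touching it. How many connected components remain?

With 6 gone, the remaining components are: {1, 2, 3, 4, 5}.
That is 1 component.

1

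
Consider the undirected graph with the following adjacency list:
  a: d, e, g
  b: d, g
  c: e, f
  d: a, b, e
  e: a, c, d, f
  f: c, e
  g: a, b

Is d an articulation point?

No

Deleting d leaves 1 component (was 1) (its neighbors a, b, e remain connected to each other), so d is not a cut vertex.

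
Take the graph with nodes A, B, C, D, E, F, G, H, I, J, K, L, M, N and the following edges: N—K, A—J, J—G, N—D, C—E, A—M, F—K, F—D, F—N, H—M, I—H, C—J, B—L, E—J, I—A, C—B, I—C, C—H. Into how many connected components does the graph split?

2

Starting from D we can reach D, F, K, N. That is one component of size 4.
Starting from A we can reach A, B, C, E, G, H, I, J, L, M. That is one component of size 10.
Total: 2 components.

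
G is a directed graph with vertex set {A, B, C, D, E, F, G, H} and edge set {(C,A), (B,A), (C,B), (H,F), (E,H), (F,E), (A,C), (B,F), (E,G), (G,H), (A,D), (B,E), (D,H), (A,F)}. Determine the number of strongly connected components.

{E, F, G, H} are all mutually reachable — one SCC of size 4.
{A, B, C} are all mutually reachable — one SCC of size 3.
{D} is an SCC by itself.
That gives 3 strongly connected components.

3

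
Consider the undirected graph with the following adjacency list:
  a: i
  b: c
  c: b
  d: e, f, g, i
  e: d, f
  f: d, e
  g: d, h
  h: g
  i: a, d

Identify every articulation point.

Removing d increases the component count from 2 to 4, so d is a cut vertex.
Removing g increases the component count from 2 to 3, so g is a cut vertex.
Removing i increases the component count from 2 to 3, so i is a cut vertex.
By contrast removing a leaves 2 components; it is not a cut vertex. No other vertex is a cut vertex either.

d, g, i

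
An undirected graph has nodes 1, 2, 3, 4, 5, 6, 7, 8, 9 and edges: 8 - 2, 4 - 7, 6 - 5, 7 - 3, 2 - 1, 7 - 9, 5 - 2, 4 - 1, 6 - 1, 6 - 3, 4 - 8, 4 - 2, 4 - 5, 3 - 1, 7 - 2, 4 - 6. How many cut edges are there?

1

The edges on the cycle 4-7-3-6-4 are not bridges since each lies on that cycle.
But removing 7 - 9 disconnects 7 from 9 — this is a bridge.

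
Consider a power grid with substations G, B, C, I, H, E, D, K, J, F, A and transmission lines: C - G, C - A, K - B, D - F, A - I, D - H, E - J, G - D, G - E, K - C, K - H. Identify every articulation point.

A, C, D, E, G, K

Removing A increases the component count from 1 to 2, so A is a cut vertex.
Removing C increases the component count from 1 to 2, so C is a cut vertex.
Removing D increases the component count from 1 to 2, so D is a cut vertex.
Likewise E, G, K are cut vertices.
By contrast removing H leaves 1 component; it is not a cut vertex. No other vertex is a cut vertex either.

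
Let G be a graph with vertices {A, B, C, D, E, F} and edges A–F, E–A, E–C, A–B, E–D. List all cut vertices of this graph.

Removing A increases the component count from 1 to 3, so A is a cut vertex.
Removing E increases the component count from 1 to 3, so E is a cut vertex.
By contrast removing B leaves 1 component; it is not a cut vertex. No other vertex is a cut vertex either.

A, E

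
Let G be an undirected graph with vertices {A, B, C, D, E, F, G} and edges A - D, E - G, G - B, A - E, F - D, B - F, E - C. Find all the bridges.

C-E

The edges on the cycle A-E-G-B-F-D-A are not bridges since each lies on that cycle.
But removing E - C disconnects E from C — this is a bridge.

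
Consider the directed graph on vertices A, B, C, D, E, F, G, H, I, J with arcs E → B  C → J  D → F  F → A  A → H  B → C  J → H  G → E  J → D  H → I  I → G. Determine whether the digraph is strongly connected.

From F we can reach every vertex (A, B, C, D, E, F, G, H, I, J), and every vertex can reach F (A, B, C, D, E, F, G, H, I, J). So the whole graph is one strongly connected component.

Yes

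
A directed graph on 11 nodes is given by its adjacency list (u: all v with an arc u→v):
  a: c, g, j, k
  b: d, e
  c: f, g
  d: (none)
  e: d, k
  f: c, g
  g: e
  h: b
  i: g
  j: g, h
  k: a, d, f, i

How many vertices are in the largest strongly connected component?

10

{a, b, c, e, f, g, h, i, j, k} are all mutually reachable — one SCC of size 10.
{d} is an SCC by itself.
The largest has 10 vertices.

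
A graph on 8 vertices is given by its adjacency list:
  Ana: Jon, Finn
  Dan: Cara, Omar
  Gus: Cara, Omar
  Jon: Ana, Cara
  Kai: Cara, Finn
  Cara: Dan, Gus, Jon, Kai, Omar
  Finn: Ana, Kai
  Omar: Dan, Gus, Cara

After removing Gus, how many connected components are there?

With Gus gone, the remaining components are: {Ana, Dan, Jon, Kai, Cara, Finn, Omar}.
That is 1 component.

1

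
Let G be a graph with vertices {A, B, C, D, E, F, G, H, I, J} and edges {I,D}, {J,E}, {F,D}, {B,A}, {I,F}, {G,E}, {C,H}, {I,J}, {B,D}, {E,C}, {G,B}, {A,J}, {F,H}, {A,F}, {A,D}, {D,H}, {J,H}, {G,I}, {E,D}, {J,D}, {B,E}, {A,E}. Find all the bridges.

none

The edges on the cycle B-A-F-H-C-E-B are not bridges since each lies on that cycle.
Every edge lies on some cycle, so there are no bridges.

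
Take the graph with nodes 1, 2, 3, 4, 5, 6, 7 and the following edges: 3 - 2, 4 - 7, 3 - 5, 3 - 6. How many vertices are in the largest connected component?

4

1 is isolated — a component by itself.
Starting from 4 we can reach 4, 7. That is one component of size 2.
Starting from 2 we can reach 2, 3, 5, 6. That is one component of size 4.
The largest has 4 vertices.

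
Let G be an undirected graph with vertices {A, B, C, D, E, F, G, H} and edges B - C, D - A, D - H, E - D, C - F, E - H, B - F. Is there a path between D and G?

No

The component containing D is {A, D, E, H}, and G is not in it.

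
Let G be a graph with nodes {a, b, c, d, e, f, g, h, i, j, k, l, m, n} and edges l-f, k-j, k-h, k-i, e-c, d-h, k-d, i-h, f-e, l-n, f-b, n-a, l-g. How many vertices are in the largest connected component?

m is isolated — a component by itself.
Starting from d we can reach d, h, i, j, k. That is one component of size 5.
Starting from a we can reach a, b, c, e, f, g, l, n. That is one component of size 8.
The largest has 8 vertices.

8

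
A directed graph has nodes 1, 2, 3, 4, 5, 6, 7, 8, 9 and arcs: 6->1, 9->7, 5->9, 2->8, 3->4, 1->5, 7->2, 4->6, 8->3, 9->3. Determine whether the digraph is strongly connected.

Yes

From 8 we can reach every vertex (1, 2, 3, 4, 5, 6, 7, 8, 9), and every vertex can reach 8 (1, 2, 3, 4, 5, 6, 7, 8, 9). So the whole graph is one strongly connected component.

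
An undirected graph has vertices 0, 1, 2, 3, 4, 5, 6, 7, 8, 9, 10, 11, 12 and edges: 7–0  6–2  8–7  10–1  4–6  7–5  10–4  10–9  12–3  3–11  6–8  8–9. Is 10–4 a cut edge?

No

After removing 10–4, the path 10-9-8-6-4 still connects them, so the edge is not a bridge.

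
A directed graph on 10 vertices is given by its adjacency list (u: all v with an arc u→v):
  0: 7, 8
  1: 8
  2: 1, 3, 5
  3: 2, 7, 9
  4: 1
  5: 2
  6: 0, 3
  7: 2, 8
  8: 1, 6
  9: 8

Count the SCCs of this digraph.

2

{0, 1, 2, 3, 5, 6, 7, 8, 9} are all mutually reachable — one SCC of size 9.
{4} is an SCC by itself.
That gives 2 strongly connected components.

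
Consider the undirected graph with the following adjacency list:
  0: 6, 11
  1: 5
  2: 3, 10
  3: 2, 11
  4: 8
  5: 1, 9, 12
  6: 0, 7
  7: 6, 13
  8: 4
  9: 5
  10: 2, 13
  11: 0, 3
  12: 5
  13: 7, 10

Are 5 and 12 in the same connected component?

From 5 we can reach 1, 5, 9, 12, which includes 12.

Yes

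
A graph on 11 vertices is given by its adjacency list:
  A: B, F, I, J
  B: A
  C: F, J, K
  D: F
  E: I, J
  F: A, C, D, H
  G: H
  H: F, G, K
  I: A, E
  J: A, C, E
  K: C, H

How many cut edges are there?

The edges on the cycle F-H-K-C-F are not bridges since each lies on that cycle.
But removing H-G disconnects H from G; removing A-B disconnects A from B; removing F-D disconnects F from D — these are bridges.
That makes 3 bridges.

3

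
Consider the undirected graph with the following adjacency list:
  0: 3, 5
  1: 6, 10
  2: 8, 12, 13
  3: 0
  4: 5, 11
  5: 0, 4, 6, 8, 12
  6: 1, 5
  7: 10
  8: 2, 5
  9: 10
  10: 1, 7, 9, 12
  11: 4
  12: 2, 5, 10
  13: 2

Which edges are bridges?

0-3, 0-5, 10-7, 10-9, 11-4, 13-2, 4-5

The edges on the cycle 2-12-10-1-6-5-8-2 are not bridges since each lies on that cycle.
But removing 10-9 disconnects 10 from 9; removing 11-4 disconnects 11 from 4; removing 3-0 disconnects 3 from 0; removing 0-5 disconnects 0 from 5 — these are bridges.
In total 7 edges are bridges.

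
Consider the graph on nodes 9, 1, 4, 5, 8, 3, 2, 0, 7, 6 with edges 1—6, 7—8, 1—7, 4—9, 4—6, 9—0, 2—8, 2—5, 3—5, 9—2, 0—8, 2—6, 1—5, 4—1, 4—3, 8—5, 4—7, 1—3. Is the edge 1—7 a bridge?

After removing 1—7, the path 1-4-7 still connects them, so the edge is not a bridge.

No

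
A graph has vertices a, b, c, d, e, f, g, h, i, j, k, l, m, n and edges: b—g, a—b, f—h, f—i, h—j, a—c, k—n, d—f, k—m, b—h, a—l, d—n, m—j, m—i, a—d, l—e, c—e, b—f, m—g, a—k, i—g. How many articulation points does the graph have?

1

Removing a increases the component count from 1 to 2, so a is a cut vertex.
By contrast removing c leaves 1 component; it is not a cut vertex. No other vertex is a cut vertex either.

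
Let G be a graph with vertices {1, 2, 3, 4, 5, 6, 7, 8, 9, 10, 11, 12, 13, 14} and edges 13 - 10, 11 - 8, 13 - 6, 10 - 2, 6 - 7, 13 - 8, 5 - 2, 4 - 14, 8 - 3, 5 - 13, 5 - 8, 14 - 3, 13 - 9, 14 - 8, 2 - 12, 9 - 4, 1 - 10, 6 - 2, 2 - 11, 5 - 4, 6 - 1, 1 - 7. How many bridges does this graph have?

The edges on the cycle 6-1-7-6 are not bridges since each lies on that cycle.
But removing 2 - 12 disconnects 2 from 12 — this is a bridge.

1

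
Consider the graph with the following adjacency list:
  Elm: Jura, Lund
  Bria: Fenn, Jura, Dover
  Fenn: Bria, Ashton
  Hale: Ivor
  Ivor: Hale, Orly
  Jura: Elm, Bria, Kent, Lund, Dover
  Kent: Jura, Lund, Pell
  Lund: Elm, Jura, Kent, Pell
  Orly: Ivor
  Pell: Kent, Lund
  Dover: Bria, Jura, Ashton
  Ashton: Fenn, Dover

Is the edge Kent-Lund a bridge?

After removing Kent-Lund, the path Kent-Jura-Lund still connects them, so the edge is not a bridge.

No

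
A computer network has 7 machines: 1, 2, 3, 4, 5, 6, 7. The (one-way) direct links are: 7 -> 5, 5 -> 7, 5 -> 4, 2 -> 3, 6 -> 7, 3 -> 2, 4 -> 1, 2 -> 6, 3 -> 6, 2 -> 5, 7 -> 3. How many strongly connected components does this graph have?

{2, 3, 5, 6, 7} are all mutually reachable — one SCC of size 5.
{4} is an SCC by itself.
{1} is an SCC by itself.
That gives 3 strongly connected components.

3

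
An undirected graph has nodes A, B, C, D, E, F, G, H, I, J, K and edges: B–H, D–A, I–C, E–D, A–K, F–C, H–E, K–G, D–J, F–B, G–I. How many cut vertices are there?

1

Removing D increases the component count from 1 to 2, so D is a cut vertex.
By contrast removing C leaves 1 component; it is not a cut vertex. No other vertex is a cut vertex either.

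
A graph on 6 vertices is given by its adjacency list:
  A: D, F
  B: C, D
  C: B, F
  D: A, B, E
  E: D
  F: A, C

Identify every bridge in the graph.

D-E

The edges on the cycle B-D-A-F-C-B are not bridges since each lies on that cycle.
But removing D-E disconnects D from E — this is a bridge.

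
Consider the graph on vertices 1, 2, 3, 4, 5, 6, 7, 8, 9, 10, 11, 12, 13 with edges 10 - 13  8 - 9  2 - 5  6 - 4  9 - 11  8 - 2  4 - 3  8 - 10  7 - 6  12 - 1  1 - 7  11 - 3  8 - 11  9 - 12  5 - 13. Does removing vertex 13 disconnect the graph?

Deleting 13 leaves 1 component (was 1) (its neighbors 5, 10 remain connected to each other), so 13 is not a cut vertex.

No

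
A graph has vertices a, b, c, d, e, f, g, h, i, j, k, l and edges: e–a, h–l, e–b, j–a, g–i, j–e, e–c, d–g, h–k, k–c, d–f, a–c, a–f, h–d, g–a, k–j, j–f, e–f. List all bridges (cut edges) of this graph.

The edges on the cycle h-k-j-e-c-a-g-d-h are not bridges since each lies on that cycle.
But removing g–i disconnects g from i; removing l–h disconnects l from h; removing b–e disconnects b from e — these are bridges.

b-e, g-i, h-l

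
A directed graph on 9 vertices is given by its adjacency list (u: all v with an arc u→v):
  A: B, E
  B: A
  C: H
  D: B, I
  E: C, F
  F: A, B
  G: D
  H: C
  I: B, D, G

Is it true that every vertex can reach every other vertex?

There is no directed path from E to D, so the graph is not strongly connected.

No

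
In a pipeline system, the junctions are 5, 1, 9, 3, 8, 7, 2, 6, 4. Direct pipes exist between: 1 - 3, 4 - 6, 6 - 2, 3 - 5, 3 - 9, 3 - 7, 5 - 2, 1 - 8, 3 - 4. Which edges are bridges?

The edges on the cycle 3-4-6-2-5-3 are not bridges since each lies on that cycle.
But removing 3 - 7 disconnects 3 from 7; removing 3 - 9 disconnects 3 from 9; removing 8 - 1 disconnects 8 from 1; removing 3 - 1 disconnects 3 from 1 — these are bridges.

1-3, 1-8, 3-7, 3-9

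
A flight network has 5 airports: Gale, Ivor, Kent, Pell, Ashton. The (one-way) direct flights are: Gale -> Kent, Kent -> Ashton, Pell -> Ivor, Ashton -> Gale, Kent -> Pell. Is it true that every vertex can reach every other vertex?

No

There is no directed path from Ivor to Pell, so the graph is not strongly connected.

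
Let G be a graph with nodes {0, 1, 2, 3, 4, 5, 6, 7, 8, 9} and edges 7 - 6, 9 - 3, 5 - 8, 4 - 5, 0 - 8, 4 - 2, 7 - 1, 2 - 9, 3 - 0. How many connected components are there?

2

Starting from 1 we can reach 1, 6, 7. That is one component of size 3.
Starting from 0 we can reach 0, 2, 3, 4, 5, 8, 9. That is one component of size 7.
Total: 2 components.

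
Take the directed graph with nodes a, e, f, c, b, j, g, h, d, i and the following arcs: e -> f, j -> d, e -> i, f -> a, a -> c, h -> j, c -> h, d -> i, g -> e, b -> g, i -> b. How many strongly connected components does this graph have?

{a, b, c, d, e, f, g, h, i, j} are all mutually reachable — one SCC of size 10.
That gives 1 strongly connected component.

1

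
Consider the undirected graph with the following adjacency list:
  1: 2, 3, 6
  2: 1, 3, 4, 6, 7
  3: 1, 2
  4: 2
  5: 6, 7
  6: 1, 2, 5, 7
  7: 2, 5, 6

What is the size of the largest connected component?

7

Starting from 1 we can reach 1, 2, 3, 4, 5, 6, 7. That is one component of size 7.
The largest has 7 vertices.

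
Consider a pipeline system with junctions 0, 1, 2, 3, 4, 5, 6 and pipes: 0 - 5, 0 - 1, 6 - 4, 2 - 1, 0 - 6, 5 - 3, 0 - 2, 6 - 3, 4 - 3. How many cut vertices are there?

Removing 0 increases the component count from 1 to 2, so 0 is a cut vertex.
By contrast removing 6 leaves 1 component; it is not a cut vertex. No other vertex is a cut vertex either.

1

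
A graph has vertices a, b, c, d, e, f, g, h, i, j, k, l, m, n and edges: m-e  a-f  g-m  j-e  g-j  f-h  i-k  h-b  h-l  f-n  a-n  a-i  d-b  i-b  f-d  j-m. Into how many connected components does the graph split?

3

c is isolated — a component by itself.
Starting from e we can reach e, g, j, m. That is one component of size 4.
Starting from a we can reach a, b, d, f, h, i, k, l, n. That is one component of size 9.
Total: 3 components.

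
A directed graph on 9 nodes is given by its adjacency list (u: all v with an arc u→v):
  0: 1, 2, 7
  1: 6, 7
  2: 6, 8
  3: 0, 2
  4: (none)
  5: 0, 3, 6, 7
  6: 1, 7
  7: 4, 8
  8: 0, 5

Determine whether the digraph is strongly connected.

No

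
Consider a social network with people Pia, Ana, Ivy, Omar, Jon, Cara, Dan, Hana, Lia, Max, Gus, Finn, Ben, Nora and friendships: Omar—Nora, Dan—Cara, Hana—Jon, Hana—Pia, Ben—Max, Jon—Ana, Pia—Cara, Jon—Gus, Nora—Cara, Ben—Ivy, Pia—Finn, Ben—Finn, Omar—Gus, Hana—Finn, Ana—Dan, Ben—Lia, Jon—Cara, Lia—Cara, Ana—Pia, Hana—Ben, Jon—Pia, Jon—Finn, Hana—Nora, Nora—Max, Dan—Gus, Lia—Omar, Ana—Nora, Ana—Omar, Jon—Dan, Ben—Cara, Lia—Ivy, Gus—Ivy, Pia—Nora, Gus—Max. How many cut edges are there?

0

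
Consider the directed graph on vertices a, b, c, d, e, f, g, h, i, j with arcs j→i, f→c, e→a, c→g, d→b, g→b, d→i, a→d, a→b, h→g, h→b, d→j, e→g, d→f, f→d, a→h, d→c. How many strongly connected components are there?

{d, f} are all mutually reachable — one SCC of size 2.
{i} is an SCC by itself.
{b} is an SCC by itself.
{e} is an SCC by itself.
{g} is an SCC by itself.
(and 4 more singleton SCCs)
That gives 9 strongly connected components.

9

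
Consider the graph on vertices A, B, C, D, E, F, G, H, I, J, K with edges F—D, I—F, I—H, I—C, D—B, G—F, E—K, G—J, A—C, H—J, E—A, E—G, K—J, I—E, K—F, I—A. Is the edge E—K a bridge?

No

After removing E—K, the path E-G-J-K still connects them, so the edge is not a bridge.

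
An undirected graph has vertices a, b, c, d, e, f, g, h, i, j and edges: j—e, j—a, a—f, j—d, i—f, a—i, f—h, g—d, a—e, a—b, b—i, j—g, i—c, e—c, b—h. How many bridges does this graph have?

0

The edges on the cycle j-g-d-j are not bridges since each lies on that cycle.
Every edge lies on some cycle, so there are no bridges.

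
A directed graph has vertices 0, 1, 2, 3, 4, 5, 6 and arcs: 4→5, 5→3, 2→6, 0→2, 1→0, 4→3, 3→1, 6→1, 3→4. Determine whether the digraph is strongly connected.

There is no directed path from 2 to 3, so the graph is not strongly connected.

No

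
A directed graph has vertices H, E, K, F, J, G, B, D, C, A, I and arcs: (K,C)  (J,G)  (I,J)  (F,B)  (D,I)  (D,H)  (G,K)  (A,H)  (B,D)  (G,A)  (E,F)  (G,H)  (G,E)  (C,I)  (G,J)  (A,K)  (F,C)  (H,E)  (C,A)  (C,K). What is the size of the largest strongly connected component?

11

{A, B, C, D, E, F, G, H, I, J, K} are all mutually reachable — one SCC of size 11.
The largest has 11 vertices.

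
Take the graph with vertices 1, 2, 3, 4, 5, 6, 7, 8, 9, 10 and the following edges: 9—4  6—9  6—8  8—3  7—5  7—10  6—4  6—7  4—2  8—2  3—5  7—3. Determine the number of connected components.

2

1 is isolated — a component by itself.
Starting from 2 we can reach 2, 3, 4, 5, 6, 7, 8, 9, 10. That is one component of size 9.
Total: 2 components.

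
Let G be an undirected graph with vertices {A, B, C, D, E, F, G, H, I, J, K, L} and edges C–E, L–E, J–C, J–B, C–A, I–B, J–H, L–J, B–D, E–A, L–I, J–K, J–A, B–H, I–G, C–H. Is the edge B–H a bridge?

No

After removing B–H, the path B-J-H still connects them, so the edge is not a bridge.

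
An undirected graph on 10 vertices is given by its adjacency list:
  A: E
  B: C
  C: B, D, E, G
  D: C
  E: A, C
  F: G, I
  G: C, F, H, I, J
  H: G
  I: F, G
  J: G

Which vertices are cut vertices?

C, E, G

Removing C increases the component count from 1 to 4, so C is a cut vertex.
Removing E increases the component count from 1 to 2, so E is a cut vertex.
Removing G increases the component count from 1 to 4, so G is a cut vertex.
By contrast removing I leaves 1 component; it is not a cut vertex. No other vertex is a cut vertex either.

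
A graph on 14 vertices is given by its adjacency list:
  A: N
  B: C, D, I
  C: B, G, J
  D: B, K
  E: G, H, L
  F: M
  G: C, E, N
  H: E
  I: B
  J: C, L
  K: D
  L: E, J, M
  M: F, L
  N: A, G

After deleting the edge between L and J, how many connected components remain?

1

L and J are still connected via L-E-G-C-J, so the component count stays at 1.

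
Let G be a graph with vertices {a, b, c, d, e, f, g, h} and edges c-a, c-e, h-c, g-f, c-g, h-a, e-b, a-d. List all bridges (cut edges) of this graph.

The edges on the cycle h-c-a-h are not bridges since each lies on that cycle.
But removing c-g disconnects c from g; removing a-d disconnects a from d; removing e-b disconnects e from b; removing c-e disconnects c from e — these are bridges.
In total 5 edges are bridges.

a-d, b-e, c-e, c-g, f-g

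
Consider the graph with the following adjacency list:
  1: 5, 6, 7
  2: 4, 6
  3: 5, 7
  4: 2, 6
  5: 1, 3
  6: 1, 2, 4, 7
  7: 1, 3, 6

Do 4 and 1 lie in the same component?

Yes

From 4 we can reach 1, 2, 3, 4, 5, 6, 7, which includes 1.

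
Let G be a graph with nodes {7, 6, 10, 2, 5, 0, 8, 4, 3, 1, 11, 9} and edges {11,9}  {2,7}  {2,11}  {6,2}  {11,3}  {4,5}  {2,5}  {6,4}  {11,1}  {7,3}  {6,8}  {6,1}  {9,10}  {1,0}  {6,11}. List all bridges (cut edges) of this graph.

0-1, 10-9, 11-9, 6-8

The edges on the cycle 6-4-5-2-6 are not bridges since each lies on that cycle.
But removing 1 - 0 disconnects 1 from 0; removing 8 - 6 disconnects 8 from 6; removing 11 - 9 disconnects 11 from 9; removing 9 - 10 disconnects 9 from 10 — these are bridges.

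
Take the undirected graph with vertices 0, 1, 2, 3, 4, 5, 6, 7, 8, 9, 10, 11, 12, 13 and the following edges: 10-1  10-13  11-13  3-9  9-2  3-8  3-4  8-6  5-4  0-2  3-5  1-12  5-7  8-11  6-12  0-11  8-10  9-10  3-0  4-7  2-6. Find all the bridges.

The edges on the cycle 3-9-2-0-3 are not bridges since each lies on that cycle.
Every edge lies on some cycle, so there are no bridges.

none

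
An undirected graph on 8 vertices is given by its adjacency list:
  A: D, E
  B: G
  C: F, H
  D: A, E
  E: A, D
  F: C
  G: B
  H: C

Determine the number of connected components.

3

Starting from B we can reach B, G. That is one component of size 2.
Starting from C we can reach C, F, H. That is one component of size 3.
Starting from A we can reach A, D, E. That is one component of size 3.
Total: 3 components.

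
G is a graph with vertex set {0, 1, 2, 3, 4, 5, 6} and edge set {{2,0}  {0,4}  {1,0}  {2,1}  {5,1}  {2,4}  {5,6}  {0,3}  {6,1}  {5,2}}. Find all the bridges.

0-3

The edges on the cycle 5-2-1-5 are not bridges since each lies on that cycle.
But removing 0–3 disconnects 0 from 3 — this is a bridge.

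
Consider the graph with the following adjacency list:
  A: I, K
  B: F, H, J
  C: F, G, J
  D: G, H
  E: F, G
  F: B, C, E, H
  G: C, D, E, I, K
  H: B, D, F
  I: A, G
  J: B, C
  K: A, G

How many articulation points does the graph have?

Removing G increases the component count from 1 to 2, so G is a cut vertex.
By contrast removing A leaves 1 component; it is not a cut vertex. No other vertex is a cut vertex either.

1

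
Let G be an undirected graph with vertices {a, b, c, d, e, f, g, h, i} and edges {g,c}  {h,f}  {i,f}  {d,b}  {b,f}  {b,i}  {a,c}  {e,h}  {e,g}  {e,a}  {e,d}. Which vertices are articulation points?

Removing e increases the component count from 1 to 2, so e is a cut vertex.
By contrast removing c leaves 1 component; it is not a cut vertex. No other vertex is a cut vertex either.

e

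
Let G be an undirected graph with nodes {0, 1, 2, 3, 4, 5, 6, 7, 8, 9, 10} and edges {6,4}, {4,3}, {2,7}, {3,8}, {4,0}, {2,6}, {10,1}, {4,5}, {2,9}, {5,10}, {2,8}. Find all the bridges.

0-4, 1-10, 10-5, 2-7, 2-9, 4-5

The edges on the cycle 2-6-4-3-8-2 are not bridges since each lies on that cycle.
But removing 0 - 4 disconnects 0 from 4; removing 1 - 10 disconnects 1 from 10; removing 2 - 7 disconnects 2 from 7; removing 4 - 5 disconnects 4 from 5 — these are bridges.
In total 6 edges are bridges.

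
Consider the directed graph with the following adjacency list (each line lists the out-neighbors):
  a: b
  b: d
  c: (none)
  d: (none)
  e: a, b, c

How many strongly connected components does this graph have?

5

{e} is an SCC by itself.
{d} is an SCC by itself.
{c} is an SCC by itself.
{a} is an SCC by itself.
{b} is an SCC by itself.
That gives 5 strongly connected components.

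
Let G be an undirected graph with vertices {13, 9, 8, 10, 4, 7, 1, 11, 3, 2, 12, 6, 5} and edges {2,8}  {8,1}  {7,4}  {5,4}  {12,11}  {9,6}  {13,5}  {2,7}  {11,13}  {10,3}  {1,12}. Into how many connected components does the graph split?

3

Starting from 6 we can reach 6, 9. That is one component of size 2.
Starting from 3 we can reach 3, 10. That is one component of size 2.
Starting from 1 we can reach 1, 2, 4, 5, 7, 8, 11, 12, 13. That is one component of size 9.
Total: 3 components.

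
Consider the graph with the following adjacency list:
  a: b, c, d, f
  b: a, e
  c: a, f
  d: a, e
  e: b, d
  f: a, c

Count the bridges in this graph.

0

The edges on the cycle a-c-f-a are not bridges since each lies on that cycle.
Every edge lies on some cycle, so there are no bridges.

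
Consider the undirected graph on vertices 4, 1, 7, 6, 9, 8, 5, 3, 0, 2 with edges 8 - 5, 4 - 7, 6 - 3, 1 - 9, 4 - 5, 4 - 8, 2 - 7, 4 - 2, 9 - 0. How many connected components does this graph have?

3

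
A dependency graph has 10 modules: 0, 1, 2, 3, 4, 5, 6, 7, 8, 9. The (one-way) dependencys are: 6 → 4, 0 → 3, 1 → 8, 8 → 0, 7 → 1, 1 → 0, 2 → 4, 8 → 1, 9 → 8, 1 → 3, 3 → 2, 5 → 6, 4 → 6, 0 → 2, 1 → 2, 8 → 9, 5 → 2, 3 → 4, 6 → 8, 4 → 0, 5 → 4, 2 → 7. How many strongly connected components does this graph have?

{0, 1, 2, 3, 4, 6, 7, 8, 9} are all mutually reachable — one SCC of size 9.
{5} is an SCC by itself.
That gives 2 strongly connected components.

2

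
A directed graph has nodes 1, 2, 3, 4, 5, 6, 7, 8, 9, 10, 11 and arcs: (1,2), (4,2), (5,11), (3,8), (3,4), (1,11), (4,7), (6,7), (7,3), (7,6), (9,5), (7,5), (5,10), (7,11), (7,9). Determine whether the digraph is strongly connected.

There is no directed path from 6 to 1, so the graph is not strongly connected.

No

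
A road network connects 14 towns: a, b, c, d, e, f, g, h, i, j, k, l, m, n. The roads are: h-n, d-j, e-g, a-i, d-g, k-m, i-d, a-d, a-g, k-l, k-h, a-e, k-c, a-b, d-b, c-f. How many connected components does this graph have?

Starting from a we can reach a, b, d, e, g, i, j. That is one component of size 7.
Starting from c we can reach c, f, h, k, l, m, n. That is one component of size 7.
Total: 2 components.

2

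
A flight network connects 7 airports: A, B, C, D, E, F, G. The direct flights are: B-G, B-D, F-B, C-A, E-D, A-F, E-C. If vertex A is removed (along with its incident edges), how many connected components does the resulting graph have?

1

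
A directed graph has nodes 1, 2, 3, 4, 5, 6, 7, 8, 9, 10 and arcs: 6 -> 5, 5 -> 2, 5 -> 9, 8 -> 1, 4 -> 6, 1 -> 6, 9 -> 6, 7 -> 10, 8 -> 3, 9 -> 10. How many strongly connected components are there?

8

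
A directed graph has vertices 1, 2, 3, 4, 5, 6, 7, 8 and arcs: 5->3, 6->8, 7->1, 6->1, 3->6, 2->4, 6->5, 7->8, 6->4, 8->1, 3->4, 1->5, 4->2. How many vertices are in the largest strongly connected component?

{1, 3, 5, 6, 8} are all mutually reachable — one SCC of size 5.
{2, 4} are all mutually reachable — one SCC of size 2.
{7} is an SCC by itself.
The largest has 5 vertices.

5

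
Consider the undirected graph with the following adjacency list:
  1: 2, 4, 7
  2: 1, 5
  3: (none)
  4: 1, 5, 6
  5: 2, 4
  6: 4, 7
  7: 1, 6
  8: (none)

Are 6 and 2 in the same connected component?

Yes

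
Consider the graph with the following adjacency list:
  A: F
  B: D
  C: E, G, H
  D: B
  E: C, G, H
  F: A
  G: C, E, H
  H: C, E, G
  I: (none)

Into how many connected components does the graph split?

I is isolated — a component by itself.
Starting from B we can reach B, D. That is one component of size 2.
Starting from A we can reach A, F. That is one component of size 2.
Starting from C we can reach C, E, G, H. That is one component of size 4.
Total: 4 components.

4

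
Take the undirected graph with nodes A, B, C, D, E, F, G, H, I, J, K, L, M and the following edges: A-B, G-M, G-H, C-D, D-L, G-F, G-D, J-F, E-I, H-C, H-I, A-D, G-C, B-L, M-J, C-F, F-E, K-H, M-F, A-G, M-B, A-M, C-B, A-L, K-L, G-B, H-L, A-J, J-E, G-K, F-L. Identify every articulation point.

Removing H, for instance, still leaves 1 component. No single vertex removal increases the component count — the graph has no articulation points.

none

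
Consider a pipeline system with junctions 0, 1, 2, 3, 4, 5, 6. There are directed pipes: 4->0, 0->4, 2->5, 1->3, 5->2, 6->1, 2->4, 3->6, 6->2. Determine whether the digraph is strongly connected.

No

There is no directed path from 2 to 6, so the graph is not strongly connected.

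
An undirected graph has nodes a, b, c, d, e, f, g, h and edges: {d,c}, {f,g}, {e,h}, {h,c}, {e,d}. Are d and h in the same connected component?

From d we can reach c, d, e, h, which includes h.

Yes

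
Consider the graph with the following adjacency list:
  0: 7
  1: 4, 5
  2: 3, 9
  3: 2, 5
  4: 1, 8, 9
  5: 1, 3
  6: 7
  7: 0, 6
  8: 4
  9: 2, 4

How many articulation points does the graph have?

2

Removing 4 increases the component count from 2 to 3, so 4 is a cut vertex.
Removing 7 increases the component count from 2 to 3, so 7 is a cut vertex.
By contrast removing 9 leaves 2 components; it is not a cut vertex. No other vertex is a cut vertex either.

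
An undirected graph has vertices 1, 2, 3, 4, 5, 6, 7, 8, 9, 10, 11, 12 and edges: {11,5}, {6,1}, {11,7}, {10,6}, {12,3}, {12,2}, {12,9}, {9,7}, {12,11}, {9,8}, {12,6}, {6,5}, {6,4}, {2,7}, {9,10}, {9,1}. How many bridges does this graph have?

3

The edges on the cycle 12-9-10-6-12 are not bridges since each lies on that cycle.
But removing 4 - 6 disconnects 4 from 6; removing 12 - 3 disconnects 12 from 3; removing 8 - 9 disconnects 8 from 9 — these are bridges.
That makes 3 bridges.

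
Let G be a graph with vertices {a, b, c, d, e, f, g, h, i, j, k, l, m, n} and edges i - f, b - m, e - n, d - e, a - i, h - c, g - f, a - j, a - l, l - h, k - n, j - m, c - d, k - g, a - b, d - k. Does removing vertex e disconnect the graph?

No

Deleting e leaves 1 component (was 1) (its neighbors d, n remain connected to each other), so e is not a cut vertex.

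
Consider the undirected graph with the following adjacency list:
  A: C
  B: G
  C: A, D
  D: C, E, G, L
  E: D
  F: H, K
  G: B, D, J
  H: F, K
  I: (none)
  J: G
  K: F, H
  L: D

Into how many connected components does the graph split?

3

I is isolated — a component by itself.
Starting from F we can reach F, H, K. That is one component of size 3.
Starting from A we can reach A, B, C, D, E, G, J, L. That is one component of size 8.
Total: 3 components.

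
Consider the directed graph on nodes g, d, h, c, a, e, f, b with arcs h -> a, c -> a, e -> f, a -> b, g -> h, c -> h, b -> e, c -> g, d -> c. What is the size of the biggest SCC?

1

{e} is an SCC by itself.
{g} is an SCC by itself.
{d} is an SCC by itself.
{b} is an SCC by itself.
{c} is an SCC by itself.
(and 3 more singleton SCCs)
The largest has 1 vertex.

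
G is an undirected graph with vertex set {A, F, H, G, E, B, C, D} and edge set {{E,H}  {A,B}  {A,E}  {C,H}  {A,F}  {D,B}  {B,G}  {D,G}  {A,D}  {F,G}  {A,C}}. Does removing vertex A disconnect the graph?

Yes

Deleting A raises the number of components from 1 to 2, so A is a cut vertex.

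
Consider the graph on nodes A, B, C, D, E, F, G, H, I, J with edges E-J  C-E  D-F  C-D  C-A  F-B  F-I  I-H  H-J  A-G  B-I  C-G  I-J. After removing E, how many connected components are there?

1

With E gone, the remaining components are: {A, B, C, D, F, G, H, I, J}.
That is 1 component.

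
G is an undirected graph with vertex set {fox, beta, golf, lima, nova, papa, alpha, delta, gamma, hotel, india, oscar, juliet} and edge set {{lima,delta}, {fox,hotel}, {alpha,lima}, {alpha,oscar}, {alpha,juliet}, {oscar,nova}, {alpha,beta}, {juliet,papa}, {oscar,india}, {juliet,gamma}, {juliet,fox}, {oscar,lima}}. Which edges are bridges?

alpha-beta, alpha-juliet, delta-lima, fox-hotel, fox-juliet, gamma-juliet, india-oscar, juliet-papa, nova-oscar

The edges on the cycle alpha-oscar-lima-alpha are not bridges since each lies on that cycle.
But removing alpha—beta disconnects alpha from beta; removing alpha—juliet disconnects alpha from juliet; removing lima—delta disconnects lima from delta; removing fox—hotel disconnects fox from hotel — these are bridges.
In total 9 edges are bridges.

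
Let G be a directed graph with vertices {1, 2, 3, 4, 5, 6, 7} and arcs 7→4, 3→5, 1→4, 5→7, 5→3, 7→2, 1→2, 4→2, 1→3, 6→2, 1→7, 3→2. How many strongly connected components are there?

6

{3, 5} are all mutually reachable — one SCC of size 2.
{6} is an SCC by itself.
{1} is an SCC by itself.
{4} is an SCC by itself.
{2} is an SCC by itself.
(and 1 more singleton SCC)
That gives 6 strongly connected components.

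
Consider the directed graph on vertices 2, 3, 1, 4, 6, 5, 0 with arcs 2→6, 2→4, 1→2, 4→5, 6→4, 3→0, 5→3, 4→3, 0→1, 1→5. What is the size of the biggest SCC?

7

{0, 1, 2, 3, 4, 5, 6} are all mutually reachable — one SCC of size 7.
The largest has 7 vertices.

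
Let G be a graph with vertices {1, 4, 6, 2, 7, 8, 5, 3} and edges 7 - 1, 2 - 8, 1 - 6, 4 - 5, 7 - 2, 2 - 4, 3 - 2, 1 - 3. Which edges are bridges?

1-6, 2-4, 2-8, 4-5

The edges on the cycle 7-1-3-2-7 are not bridges since each lies on that cycle.
But removing 4 - 5 disconnects 4 from 5; removing 1 - 6 disconnects 1 from 6; removing 2 - 8 disconnects 2 from 8; removing 2 - 4 disconnects 2 from 4 — these are bridges.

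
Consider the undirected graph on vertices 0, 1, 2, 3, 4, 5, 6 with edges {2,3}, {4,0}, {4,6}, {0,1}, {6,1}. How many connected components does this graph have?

5 is isolated — a component by itself.
Starting from 2 we can reach 2, 3. That is one component of size 2.
Starting from 0 we can reach 0, 1, 4, 6. That is one component of size 4.
Total: 3 components.

3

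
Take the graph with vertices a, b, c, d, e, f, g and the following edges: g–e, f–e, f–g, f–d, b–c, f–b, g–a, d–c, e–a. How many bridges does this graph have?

The edges on the cycle f-g-a-e-f are not bridges since each lies on that cycle.
Every edge lies on some cycle, so there are no bridges.

0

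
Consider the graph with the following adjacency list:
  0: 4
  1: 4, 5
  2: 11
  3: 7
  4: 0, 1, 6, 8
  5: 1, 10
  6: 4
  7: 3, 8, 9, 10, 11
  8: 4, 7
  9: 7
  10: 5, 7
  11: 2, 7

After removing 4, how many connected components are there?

3

With 4 gone, the remaining components are: {0}; {6}; {1, 2, 3, 5, 7, 8, 9, 10, 11}.
That is 3 components.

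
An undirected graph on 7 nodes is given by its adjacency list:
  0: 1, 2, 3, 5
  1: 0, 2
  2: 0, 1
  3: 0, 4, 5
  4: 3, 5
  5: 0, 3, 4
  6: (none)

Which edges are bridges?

The edges on the cycle 0-2-1-0 are not bridges since each lies on that cycle.
Every edge lies on some cycle, so there are no bridges.

none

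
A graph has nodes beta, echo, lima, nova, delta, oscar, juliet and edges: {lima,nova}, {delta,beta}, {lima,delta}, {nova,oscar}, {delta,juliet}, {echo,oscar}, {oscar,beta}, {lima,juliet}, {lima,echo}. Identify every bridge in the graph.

none

The edges on the cycle lima-delta-juliet-lima are not bridges since each lies on that cycle.
Every edge lies on some cycle, so there are no bridges.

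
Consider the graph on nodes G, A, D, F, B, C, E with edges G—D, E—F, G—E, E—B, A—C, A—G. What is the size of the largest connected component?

Starting from A we can reach A, B, C, D, E, F, G. That is one component of size 7.
The largest has 7 vertices.

7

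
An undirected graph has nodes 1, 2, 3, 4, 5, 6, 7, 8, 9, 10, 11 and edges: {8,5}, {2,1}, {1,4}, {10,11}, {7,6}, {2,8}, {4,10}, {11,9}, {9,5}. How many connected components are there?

3 is isolated — a component by itself.
Starting from 6 we can reach 6, 7. That is one component of size 2.
Starting from 1 we can reach 1, 2, 4, 5, 8, 9, 10, 11. That is one component of size 8.
Total: 3 components.

3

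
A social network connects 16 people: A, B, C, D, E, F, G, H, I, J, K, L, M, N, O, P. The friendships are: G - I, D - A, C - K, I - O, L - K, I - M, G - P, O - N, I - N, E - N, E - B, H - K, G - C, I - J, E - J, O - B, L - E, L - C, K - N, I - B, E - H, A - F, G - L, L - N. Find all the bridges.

The edges on the cycle L-E-H-K-L are not bridges since each lies on that cycle.
But removing D - A disconnects D from A; removing A - F disconnects A from F; removing I - M disconnects I from M; removing P - G disconnects P from G — these are bridges.

A-D, A-F, G-P, I-M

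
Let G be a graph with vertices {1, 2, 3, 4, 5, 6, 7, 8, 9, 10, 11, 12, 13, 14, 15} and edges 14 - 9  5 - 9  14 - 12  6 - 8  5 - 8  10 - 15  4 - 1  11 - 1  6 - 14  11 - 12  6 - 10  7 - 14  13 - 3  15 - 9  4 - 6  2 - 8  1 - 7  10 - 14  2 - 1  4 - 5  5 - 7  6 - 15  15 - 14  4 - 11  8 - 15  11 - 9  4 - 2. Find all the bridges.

The edges on the cycle 15-14-9-15 are not bridges since each lies on that cycle.
But removing 13 - 3 disconnects 13 from 3 — this is a bridge.

13-3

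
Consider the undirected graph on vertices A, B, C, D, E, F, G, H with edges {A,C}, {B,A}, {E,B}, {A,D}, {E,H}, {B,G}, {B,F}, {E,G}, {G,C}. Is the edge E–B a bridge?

No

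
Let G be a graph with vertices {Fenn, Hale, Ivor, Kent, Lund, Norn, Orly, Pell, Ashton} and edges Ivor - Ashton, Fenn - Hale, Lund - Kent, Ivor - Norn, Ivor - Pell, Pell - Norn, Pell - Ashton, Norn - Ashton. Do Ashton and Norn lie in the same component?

From Ashton we can reach Ivor, Norn, Pell, Ashton, which includes Norn.

Yes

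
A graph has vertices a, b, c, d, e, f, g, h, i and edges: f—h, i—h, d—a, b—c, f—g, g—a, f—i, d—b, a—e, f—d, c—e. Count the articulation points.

1

Removing f increases the component count from 1 to 2, so f is a cut vertex.
By contrast removing d leaves 1 component; it is not a cut vertex. No other vertex is a cut vertex either.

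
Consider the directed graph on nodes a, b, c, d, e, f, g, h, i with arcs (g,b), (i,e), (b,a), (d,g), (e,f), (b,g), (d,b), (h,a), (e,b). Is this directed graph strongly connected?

There is no directed path from e to h, so the graph is not strongly connected.

No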